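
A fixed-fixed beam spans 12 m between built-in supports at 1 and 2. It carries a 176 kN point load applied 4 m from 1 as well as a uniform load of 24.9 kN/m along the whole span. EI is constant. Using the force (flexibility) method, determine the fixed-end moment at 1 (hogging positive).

M_1 = 611.7 kN·m

Release both end moments; the primary structure is a simply-supported span 12 with redundants M_1 and M_2.
End rotations of the released simple span under the applied load (×1/EI):
  at 1: point load 176 at a = 4: Pab(L + b)/(6LEI) = 1564/EI
  at 2: point load 176 at a = 4: Pab(L + a)/(6LEI) = 1252/EI
  at 1: UDL 24.9: wL³/(24EI) = 1793/EI
  at 2: UDL 24.9: wL³/(24EI) = 1793/EI
  θ_10 = 3357/EI,  θ_20 = 3044/EI
Flexibility coefficients: a unit moment at one end gives L/(3EI) there and L/(6EI) at the far end, so f₁₁ = f₂₂ = 4/EI and f₁₂ = f₂₁ = 2/EI.
Compatibility — zero rotation at each built-in end:
  4 M_1 + 2 M_2 = 3357
  2 M_1 + 4 M_2 = 3044
Solving the pair gives M_1 = 611.7 kN·m and M_2 = 455.2 kN·m (hogging).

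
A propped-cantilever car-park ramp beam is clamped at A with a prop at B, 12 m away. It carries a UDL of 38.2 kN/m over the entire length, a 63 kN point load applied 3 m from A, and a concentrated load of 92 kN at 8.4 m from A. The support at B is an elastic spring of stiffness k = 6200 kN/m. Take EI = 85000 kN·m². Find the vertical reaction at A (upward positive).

Release the roller at B. Primary structure: cantilever fixed at A.
Downward deflection at the released point B due to the loads:
  UDL 38.2: wL⁴/(8EI) = 99014/EI
  point load 63 at a = 3: Pa²(3L − a)/(6EI) = 3118/EI
  point load 92 at a = 8.4: Pa²(3L − a)/(6EI) = 29861/EI
  δ_0 = 131994/EI
Flexibility coefficient — unit upward force at B: δ_{BB} = L³/(3EI) = 576/EI.
With EI = 85000 kN·m²: δ_0 = 1.5529 m and δ_{BB} = 0.006776 m/kN.
Compatibility — the spring shortens by R_B/k under the reaction it provides: δ_0 − R_B·δ_{BB} = R_B/k. With 1/k = 0.000161 m/kN, R_B = δ_0 / (δ_{BB} + 1/k) = 1.5529 / (0.006776 + 0.000161) = 223.8 kN.
Vertical equilibrium: R_A = ΣP − R_B = 613.4 − 223.8 = 389.6 kN.

R_A = 389.6 kN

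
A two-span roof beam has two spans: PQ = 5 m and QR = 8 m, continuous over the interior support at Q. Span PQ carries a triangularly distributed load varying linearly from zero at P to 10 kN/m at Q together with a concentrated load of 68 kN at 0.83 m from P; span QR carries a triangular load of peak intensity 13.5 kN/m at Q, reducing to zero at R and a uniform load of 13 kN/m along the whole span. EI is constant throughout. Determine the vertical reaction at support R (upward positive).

R_R = 55.45 kN

Insert a hinge at Q; M_Q is the redundant, and each span becomes simply supported.
Discontinuity in slope at Q on the released structure — sum the simple-span end rotations:
  span PQ: triangular load, peak 10: w₀L³/(45EI) = 27.78/EI
  span PQ: point load 68 at a = 0.83: Pab(L + a)/(6LEI) = 45.74/EI
  span QR: triangular load, peak 13.5: w₀L³/(45EI) = 153.6/EI
  span QR: UDL 13: wL³/(24EI) = 277.3/EI
  relative rotation θ_0 = (73.52 + 430.9)/EI = 504.4/EI
A unit hogging moment at Q produces rotation L₁/(3EI) + L₂/(3EI) = 4.333/EI.
Compatibility: M_Q·(L₁+L₂)/(3EI) = θ_0, giving M_Q = 116.4 kN·m (hogging).
Span QR, ΣM about R: R_Q^{QR}·8 = 704 + 116.4, so R_Q^{QR} = 102.6 kN and R_R = 158 − 102.6 = 55.45 kN.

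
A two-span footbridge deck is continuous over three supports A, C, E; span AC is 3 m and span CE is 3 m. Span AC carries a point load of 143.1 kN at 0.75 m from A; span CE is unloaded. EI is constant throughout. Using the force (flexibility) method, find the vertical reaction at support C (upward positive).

Insert a hinge at C; M_C is the redundant, and each span becomes simply supported.
Discontinuity in slope at C on the released structure — sum the simple-span end rotations:
  span AC: point load 143.1 at a = 0.75: Pab(L + a)/(6LEI) = 50.31/EI
  relative rotation θ_0 = (50.31 + 0)/EI = 50.31/EI
A unit hogging moment at C produces rotation L₁/(3EI) + L₂/(3EI) = 2/EI.
Compatibility: M_C·(L₁+L₂)/(3EI) = θ_0, giving M_C = 25.15 kN·m (hogging).
Span AC, ΣM about A with M_C applied at C: R_C^{AC}·3 = 107.3 + 25.15, so R_C^{AC} = 44.16 kN and R_A = 143.1 − 44.16 = 98.94 kN.
Span CE, ΣM about E: R_C^{CE}·3 = 0 + 25.15, so R_C^{CE} = 8.385 kN and R_E = 0 − 8.385 = -8.385 kN.
R_C = 44.16 + 8.385 = 52.54 kN.

R_C = 52.54 kN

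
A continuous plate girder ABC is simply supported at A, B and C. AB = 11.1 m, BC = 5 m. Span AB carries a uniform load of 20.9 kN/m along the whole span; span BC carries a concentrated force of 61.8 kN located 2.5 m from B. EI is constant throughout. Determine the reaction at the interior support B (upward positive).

R_B = 216.5 kN

Release continuity at B by inserting a hinge; the redundant is the internal moment M_B. The primary structure is two simply-supported spans AB and BC.
End slopes at the hinge B, treating each span as simply supported:
  span AB: UDL 20.9: wL³/(24EI) = 1191/EI
  span BC: point load 61.8 at a = 2.5: Pab(L + b)/(6LEI) = 96.56/EI
  relative rotation θ_0 = (1191 + 96.56)/EI = 1288/EI
A unit hogging moment at B produces rotation L₁/(3EI) + L₂/(3EI) = 5.367/EI.
Compatibility: M_B·(L₁+L₂)/(3EI) = θ_0, giving M_B = 239.9 kN·m (hogging).
Span AB, ΣM about A with M_B applied at B: R_B^{AB}·11.1 = 1288 + 239.9, so R_B^{AB} = 137.6 kN and R_A = 232 − 137.6 = 94.38 kN.
Span BC, ΣM about C: R_B^{BC}·5 = 154.5 + 239.9, so R_B^{BC} = 78.88 kN and R_C = 61.8 − 78.88 = -17.08 kN.
R_B = 137.6 + 78.88 = 216.5 kN.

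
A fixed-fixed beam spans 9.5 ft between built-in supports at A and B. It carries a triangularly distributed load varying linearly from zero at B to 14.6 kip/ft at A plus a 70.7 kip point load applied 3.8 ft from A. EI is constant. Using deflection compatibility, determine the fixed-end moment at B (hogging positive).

M_B = 108.4 kip·ft

Release both end moments; the primary structure is a simply-supported span AB with redundants M_A and M_B.
On the primary (simply-supported) span, the end slopes from the loading are:
  at A: triangular load, peak 14.6: w₀L³/(45EI) = 278.2/EI
  at B: triangular load, peak 14.6: 7w₀L³/(360EI) = 243.4/EI
  at A: point load 70.7 at a = 3.8: Pab(L + b)/(6LEI) = 408.4/EI
  at B: point load 70.7 at a = 3.8: Pab(L + a)/(6LEI) = 357.3/EI
  θ_A0 = 686.5/EI,  θ_B0 = 600.7/EI
Flexibility coefficients: a unit moment at one end gives L/(3EI) there and L/(6EI) at the far end, so f₁₁ = f₂₂ = 3.167/EI and f₁₂ = f₂₁ = 1.583/EI.
Compatibility — zero rotation at each built-in end:
  3.167 M_A + 1.583 M_B = 686.5
  1.583 M_A + 3.167 M_B = 600.7
Solving the pair gives M_A = 162.6 kip·ft and M_B = 108.4 kip·ft (hogging).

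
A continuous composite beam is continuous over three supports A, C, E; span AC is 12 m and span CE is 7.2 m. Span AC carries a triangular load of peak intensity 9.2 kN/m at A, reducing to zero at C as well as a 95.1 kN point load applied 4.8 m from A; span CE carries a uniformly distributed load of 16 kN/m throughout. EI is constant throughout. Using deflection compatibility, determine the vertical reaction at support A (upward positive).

Take M_C as the redundant. Released structure: two simple spans AC and CE with a hinge at C.
Discontinuity in slope at C on the released structure — sum the simple-span end rotations:
  span AC: triangular load, peak 9.2: 7w₀L³/(360EI) = 309.1/EI
  span AC: point load 95.1 at a = 4.8: Pab(L + a)/(6LEI) = 766.9/EI
  span CE: UDL 16: wL³/(24EI) = 248.8/EI
  relative rotation θ_0 = (1076 + 248.8)/EI = 1325/EI
A unit hogging moment at C produces rotation L₁/(3EI) + L₂/(3EI) = 6.4/EI.
Compatibility: M_C·(L₁+L₂)/(3EI) = θ_0, giving M_C = 207 kN·m (hogging).
Span AC, ΣM about A with M_C applied at C: R_C^{AC}·12 = 677.3 + 207, so R_C^{AC} = 73.69 kN and R_A = 150.3 − 73.69 = 76.61 kN.

R_A = 76.61 kN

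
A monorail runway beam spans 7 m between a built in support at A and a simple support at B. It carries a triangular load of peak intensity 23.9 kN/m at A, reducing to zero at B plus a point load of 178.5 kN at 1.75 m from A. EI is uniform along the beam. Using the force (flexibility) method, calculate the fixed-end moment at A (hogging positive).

M_A = 283.1 kN·m

Remove the prop at B; the released (primary) structure is a cantilever built in at A.
Downward deflection at the released point B due to the loads:
  triangular load, peak 23.9 at the fixed end: w₀L⁴/(30EI) = 1913/EI
  point load 178.5 at a = 1.75: Pa²(3L − a)/(6EI) = 1754/EI
  δ_0 = 3667/EI
Flexibility coefficient — unit upward force at B: δ_{BB} = L³/(3EI) = 114.3/EI.
Compatibility at B: δ_0 − R_B·δ_{BB} = 0, so R_B = 3667/114.3 = 32.07 kN.
Moment equilibrium about A: M_A = Σ(load moments about A) − R_B·L = 507.6 − 32.07×7 = 283.1 kN·m.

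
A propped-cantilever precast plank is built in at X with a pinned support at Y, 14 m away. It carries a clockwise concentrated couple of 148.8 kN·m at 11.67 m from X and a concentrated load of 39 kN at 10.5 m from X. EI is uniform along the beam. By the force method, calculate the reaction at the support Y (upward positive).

Release the roller at Y. Primary structure: cantilever fixed at X.
Downward deflection at the released point Y due to the loads:
  clockwise couple 148.8 at a = 11.67: M₀a(2L − a)/(2EI) = 14178/EI
  point load 39 at a = 10.5: Pa²(3L − a)/(6EI) = 22574/EI
  δ_0 = 36752/EI
Tip deflection under a unit load at Y: L³/(3EI) = 914.7/EI.
Compatibility at Y: δ_0 − R_Y·δ_{YY} = 0, so R_Y = 36752/914.7 = 40.18 kN.

R_Y = 40.18 kN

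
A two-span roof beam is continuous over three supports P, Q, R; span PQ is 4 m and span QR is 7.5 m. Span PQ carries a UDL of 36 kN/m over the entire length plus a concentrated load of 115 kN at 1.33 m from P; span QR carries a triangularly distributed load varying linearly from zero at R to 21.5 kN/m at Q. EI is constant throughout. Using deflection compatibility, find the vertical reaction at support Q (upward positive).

Take M_Q as the redundant. Released structure: two simple spans PQ and QR with a hinge at Q.
Rotations at Q on the released spans (each span's end-slope, ×1/EI):
  span PQ: UDL 36: wL³/(24EI) = 96/EI
  span PQ: point load 115 at a = 1.33: Pab(L + a)/(6LEI) = 90.69/EI
  span QR: triangular load, peak 21.5: w₀L³/(45EI) = 201.6/EI
  relative rotation θ_0 = (186.7 + 201.6)/EI = 388.3/EI
A unit hogging moment at Q produces rotation L₁/(3EI) + L₂/(3EI) = 3.833/EI.
Compatibility: M_Q·(L₁+L₂)/(3EI) = θ_0, giving M_Q = 101.3 kN·m (hogging).
Span PQ, ΣM about P with M_Q applied at Q: R_Q^{PQ}·4 = 440.9 + 101.3, so R_Q^{PQ} = 135.6 kN and R_P = 259 − 135.6 = 123.4 kN.
Span QR, ΣM about R: R_Q^{QR}·7.5 = 403.1 + 101.3, so R_Q^{QR} = 67.25 kN and R_R = 80.62 − 67.25 = 13.37 kN.
R_Q = 135.6 + 67.25 = 202.8 kN.

R_Q = 202.8 kN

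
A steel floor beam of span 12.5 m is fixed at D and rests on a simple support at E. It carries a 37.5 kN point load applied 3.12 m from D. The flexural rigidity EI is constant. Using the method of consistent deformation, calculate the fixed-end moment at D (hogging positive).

M_D = 76.84 kN·m

Take the reaction at E as the redundant and release it; the primary structure is a cantilever fixed at D.
Primary-structure tip deflection at E by superposition:
  point load 37.5 at a = 3.12: Pa²(3L − a)/(6EI) = 2092/EI
Tip deflection under a unit load at E: L³/(3EI) = 651/EI.
The prop prevents deflection at E: R_E = δ_0/δ_{EE} = 2092/651 = 3.213 kN.
Moment equilibrium about D: M_D = Σ(load moments about D) − R_E·L = 117 − 3.213×12.5 = 76.84 kN·m.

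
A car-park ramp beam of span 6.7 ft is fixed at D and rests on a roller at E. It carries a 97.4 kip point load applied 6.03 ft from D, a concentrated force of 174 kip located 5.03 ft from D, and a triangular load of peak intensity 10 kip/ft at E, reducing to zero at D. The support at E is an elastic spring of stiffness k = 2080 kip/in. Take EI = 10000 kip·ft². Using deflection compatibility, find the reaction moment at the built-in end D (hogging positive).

M_D = 200.4 kip·ft

Release the roller at E. Primary structure: cantilever fixed at D.
Free-end deflection of the primary structure under the applied loading (downward +):
  point load 97.4 at a = 6.03: Pa²(3L − a)/(6EI) = 8305/EI
  point load 174 at a = 5.03: Pa²(3L − a)/(6EI) = 11057/EI
  triangular load, peak 10 at the free end: 11w₀L⁴/(120EI) = 1847/EI
  δ_0 = 21209/EI
Tip deflection under a unit load at E: L³/(3EI) = 100.3/EI.
With EI = 10000 kip·ft²: δ_0 = 2.1209 ft and δ_{EE} = 0.010025 ft/kip.
Compatibility — the spring shortens by R_E/k under the reaction it provides: δ_0 − R_E·δ_{EE} = R_E/k. With 1/k = 1/(2080×12) ft/kip = 0.00004 ft/kip, R_E = δ_0 / (δ_{EE} + 1/k) = 2.1209 / (0.010025 + 0.00004) = 210.7 kip.
Moment equilibrium about D: M_D = Σ(load moments about D) − R_E·L = 1612 − 210.7×6.7 = 200.4 kip·ft.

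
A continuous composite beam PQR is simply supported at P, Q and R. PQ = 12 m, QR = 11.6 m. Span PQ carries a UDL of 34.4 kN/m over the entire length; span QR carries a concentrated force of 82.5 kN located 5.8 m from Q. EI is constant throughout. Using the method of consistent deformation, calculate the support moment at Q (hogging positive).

M_Q = 403 kN·m

Take M_Q as the redundant. Released structure: two simple spans PQ and QR with a hinge at Q.
Rotations at Q on the released spans (each span's end-slope, ×1/EI):
  span PQ: UDL 34.4: wL³/(24EI) = 2477/EI
  span QR: point load 82.5 at a = 5.8: Pab(L + b)/(6LEI) = 693.8/EI
  relative rotation θ_0 = (2477 + 693.8)/EI = 3171/EI
A unit hogging moment at Q produces rotation L₁/(3EI) + L₂/(3EI) = 7.867/EI.
Compatibility: M_Q·(L₁+L₂)/(3EI) = θ_0, giving M_Q = 403 kN·m (hogging).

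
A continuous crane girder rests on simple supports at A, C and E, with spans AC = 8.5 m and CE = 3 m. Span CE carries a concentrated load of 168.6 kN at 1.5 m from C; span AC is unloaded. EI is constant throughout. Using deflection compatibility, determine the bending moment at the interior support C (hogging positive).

Take M_C as the redundant. Released structure: two simple spans AC and CE with a hinge at C.
End slopes at the hinge C, treating each span as simply supported:
  span CE: point load 168.6 at a = 1.5: Pab(L + b)/(6LEI) = 94.84/EI
  relative rotation θ_0 = (0 + 94.84)/EI = 94.84/EI
A unit hogging moment at C produces rotation L₁/(3EI) + L₂/(3EI) = 3.833/EI.
Compatibility: M_C·(L₁+L₂)/(3EI) = θ_0, giving M_C = 24.74 kN·m (hogging).

M_C = 24.74 kN·m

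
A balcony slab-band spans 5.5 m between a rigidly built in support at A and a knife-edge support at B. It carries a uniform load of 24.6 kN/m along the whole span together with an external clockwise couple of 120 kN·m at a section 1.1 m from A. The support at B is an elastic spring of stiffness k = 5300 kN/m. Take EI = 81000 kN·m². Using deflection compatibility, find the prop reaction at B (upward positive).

R_B = 49.01 kN

Release the roller at B. Primary structure: cantilever fixed at A.
Deflection at B on the released cantilever, summing each load's contribution:
  UDL 24.6: wL⁴/(8EI) = 2814/EI
  clockwise couple 120 at a = 1.1: M₀a(2L − a)/(2EI) = 653.4/EI
  δ_0 = 3467/EI
Flexibility coefficient — unit upward force at B: δ_{BB} = L³/(3EI) = 55.46/EI.
With EI = 81000 kN·m²: δ_0 = 0.042805 m and δ_{BB} = 0.000685 m/kN.
Compatibility — the spring shortens by R_B/k under the reaction it provides: δ_0 − R_B·δ_{BB} = R_B/k. With 1/k = 0.000189 m/kN, R_B = δ_0 / (δ_{BB} + 1/k) = 0.042805 / (0.000685 + 0.000189) = 49.01 kN.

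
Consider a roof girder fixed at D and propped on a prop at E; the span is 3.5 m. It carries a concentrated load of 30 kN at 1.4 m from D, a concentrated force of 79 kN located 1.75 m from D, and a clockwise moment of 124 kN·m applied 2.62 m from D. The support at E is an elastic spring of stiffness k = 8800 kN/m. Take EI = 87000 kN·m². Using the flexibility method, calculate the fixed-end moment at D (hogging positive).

Take the reaction at E as the redundant and release it; the primary structure is a cantilever fixed at D.
Primary-structure tip deflection at E by superposition:
  point load 30 at a = 1.4: Pa²(3L − a)/(6EI) = 89.18/EI
  point load 79 at a = 1.75: Pa²(3L − a)/(6EI) = 352.8/EI
  clockwise couple 124 at a = 2.62: M₀a(2L − a)/(2EI) = 711.5/EI
  δ_0 = 1153/EI
Flexibility coefficient — unit upward force at E: δ_{EE} = L³/(3EI) = 14.29/EI.
With EI = 87000 kN·m²: δ_0 = 0.013259 m and δ_{EE} = 0.000164 m/kN.
Compatibility — the spring shortens by R_E/k under the reaction it provides: δ_0 − R_E·δ_{EE} = R_E/k. With 1/k = 0.000114 m/kN, R_E = δ_0 / (δ_{EE} + 1/k) = 0.013259 / (0.000164 + 0.000114) = 47.71 kN.
Moment equilibrium about D: M_D = Σ(load moments about D) − R_E·L = 304.2 − 47.71×3.5 = 137.3 kN·m.

M_D = 137.3 kN·m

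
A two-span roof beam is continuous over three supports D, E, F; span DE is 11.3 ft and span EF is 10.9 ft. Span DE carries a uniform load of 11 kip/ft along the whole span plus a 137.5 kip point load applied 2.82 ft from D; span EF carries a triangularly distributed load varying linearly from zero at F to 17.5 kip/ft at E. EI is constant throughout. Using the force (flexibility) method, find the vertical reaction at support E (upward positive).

Take M_E as the redundant. Released structure: two simple spans DE and EF with a hinge at E.
Discontinuity in slope at E on the released structure — sum the simple-span end rotations:
  span DE: UDL 11: wL³/(24EI) = 661.3/EI
  span DE: point load 137.5 at a = 2.82: Pab(L + a)/(6LEI) = 684.8/EI
  span EF: triangular load, peak 17.5: w₀L³/(45EI) = 503.6/EI
  relative rotation θ_0 = (1346 + 503.6)/EI = 1850/EI
A unit hogging moment at E produces rotation L₁/(3EI) + L₂/(3EI) = 7.4/EI.
Slope continuity at E: θ_0 = M_E·7.4/EI, so M_E = 1850/7.4 = 250 kip·ft (hogging).
Span DE, ΣM about D with M_E applied at E: R_E^{DE}·11.3 = 1090 + 250, so R_E^{DE} = 118.6 kip and R_D = 261.8 − 118.6 = 143.2 kip.
Span EF, ΣM about F: R_E^{EF}·10.9 = 693.1 + 250, so R_E^{EF} = 86.52 kip and R_F = 95.38 − 86.52 = 8.859 kip.
R_E = 118.6 + 86.52 = 205.1 kip.

R_E = 205.1 kip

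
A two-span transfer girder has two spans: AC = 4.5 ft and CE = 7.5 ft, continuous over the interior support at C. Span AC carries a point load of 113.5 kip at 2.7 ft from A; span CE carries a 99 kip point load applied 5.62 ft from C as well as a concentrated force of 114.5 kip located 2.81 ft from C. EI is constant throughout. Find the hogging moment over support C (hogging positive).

M_C = 193.5 kip·ft

Insert a hinge at C; M_C is the redundant, and each span becomes simply supported.
Rotations at C on the released spans (each span's end-slope, ×1/EI):
  span AC: point load 113.5 at a = 2.7: Pab(L + a)/(6LEI) = 147.1/EI
  span CE: point load 99 at a = 5.62: Pab(L + b)/(6LEI) = 218/EI
  span CE: point load 114.5 at a = 2.81: Pab(L + b)/(6LEI) = 408.8/EI
  relative rotation θ_0 = (147.1 + 626.8)/EI = 773.9/EI
A unit hogging moment at C produces rotation L₁/(3EI) + L₂/(3EI) = 4/EI.
Compatibility: M_C·(L₁+L₂)/(3EI) = θ_0, giving M_C = 193.5 kip·ft (hogging).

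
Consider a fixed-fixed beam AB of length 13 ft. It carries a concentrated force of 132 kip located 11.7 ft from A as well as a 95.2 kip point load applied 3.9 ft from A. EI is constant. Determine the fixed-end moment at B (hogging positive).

M_B = 217 kip·ft

Release both end moments; the primary structure is a simply-supported span AB with redundants M_A and M_B.
On the primary (simply-supported) span, the end slopes from the loading are:
  at A: point load 132 at a = 11.7: Pab(L + b)/(6LEI) = 368.1/EI
  at B: point load 132 at a = 11.7: Pab(L + a)/(6LEI) = 635.8/EI
  at A: point load 95.2 at a = 3.9: Pab(L + b)/(6LEI) = 957.3/EI
  at B: point load 95.2 at a = 3.9: Pab(L + a)/(6LEI) = 732/EI
  θ_A0 = 1325/EI,  θ_B0 = 1368/EI
Flexibility coefficients: a unit moment at one end gives L/(3EI) there and L/(6EI) at the far end, so f₁₁ = f₂₂ = 4.333/EI and f₁₂ = f₂₁ = 2.167/EI.
Compatibility — zero rotation at each built-in end:
  4.333 M_A + 2.167 M_B = 1325
  2.167 M_A + 4.333 M_B = 1368
Solving the pair gives M_A = 197.4 kip·ft and M_B = 217 kip·ft (hogging).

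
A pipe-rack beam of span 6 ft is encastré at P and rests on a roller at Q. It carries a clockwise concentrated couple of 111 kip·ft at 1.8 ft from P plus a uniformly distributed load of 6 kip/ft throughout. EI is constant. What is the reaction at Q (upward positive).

R_Q = 27.65 kip

Remove the prop at Q; the released (primary) structure is a cantilever built in at P.
Primary-structure tip deflection at Q by superposition:
  clockwise couple 111 at a = 1.8: M₀a(2L − a)/(2EI) = 1019/EI
  UDL 6: wL⁴/(8EI) = 972/EI
  δ_0 = 1991/EI
Flexibility coefficient — unit upward force at Q: δ_{QQ} = L³/(3EI) = 72/EI.
Compatibility at Q: δ_0 − R_Q·δ_{QQ} = 0, so R_Q = 1991/72 = 27.65 kip.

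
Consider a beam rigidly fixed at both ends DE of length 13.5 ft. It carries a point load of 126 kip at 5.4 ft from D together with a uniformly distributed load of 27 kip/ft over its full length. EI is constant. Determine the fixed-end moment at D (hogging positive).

M_D = 655 kip·ft

Release both end moments; the primary structure is a simply-supported span DE with redundants M_D and M_E.
End rotations of the released simple span under the applied load (×1/EI):
  at D: point load 126 at a = 5.4: Pab(L + b)/(6LEI) = 1470/EI
  at E: point load 126 at a = 5.4: Pab(L + a)/(6LEI) = 1286/EI
  at D: UDL 27: wL³/(24EI) = 2768/EI
  at E: UDL 27: wL³/(24EI) = 2768/EI
  θ_D0 = 4238/EI,  θ_E0 = 4054/EI
Flexibility coefficients: a unit moment at one end gives L/(3EI) there and L/(6EI) at the far end, so f₁₁ = f₂₂ = 4.5/EI and f₁₂ = f₂₁ = 2.25/EI.
Compatibility — zero rotation at each built-in end:
  4.5 M_D + 2.25 M_E = 4238
  2.25 M_D + 4.5 M_E = 4054
Solving the pair gives M_D = 655 kip·ft and M_E = 573.4 kip·ft (hogging).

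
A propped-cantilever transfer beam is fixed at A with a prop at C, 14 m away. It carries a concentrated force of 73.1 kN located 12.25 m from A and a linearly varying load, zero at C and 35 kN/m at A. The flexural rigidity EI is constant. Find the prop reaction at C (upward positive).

R_C = 108.5 kN

Release the roller at C. Primary structure: cantilever fixed at A.
Free-end deflection of the primary structure under the applied loading (downward +):
  point load 73.1 at a = 12.25: Pa²(3L − a)/(6EI) = 54391/EI
  triangular load, peak 35 at the fixed end: w₀L⁴/(30EI) = 44819/EI
  δ_0 = 99209/EI
Tip deflection under a unit load at C: L³/(3EI) = 914.7/EI.
The prop prevents deflection at C: R_C = δ_0/δ_{CC} = 99209/914.7 = 108.5 kN.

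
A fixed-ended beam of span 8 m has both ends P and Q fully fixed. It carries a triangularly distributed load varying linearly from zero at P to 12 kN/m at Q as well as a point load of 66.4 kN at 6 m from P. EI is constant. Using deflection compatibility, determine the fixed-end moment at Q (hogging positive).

M_Q = 113.1 kN·m

Take the two fixed-end moments M_P, M_Q as redundants; the released structure is the simple span PQ.
End rotations of the released simple span under the applied load (×1/EI):
  at P: triangular load, peak 12: 7w₀L³/(360EI) = 119.5/EI
  at Q: triangular load, peak 12: w₀L³/(45EI) = 136.5/EI
  at P: point load 66.4 at a = 6: Pab(L + b)/(6LEI) = 166/EI
  at Q: point load 66.4 at a = 6: Pab(L + a)/(6LEI) = 232.4/EI
  θ_P0 = 285.5/EI,  θ_Q0 = 368.9/EI
Flexibility coefficients: a unit moment at one end gives L/(3EI) there and L/(6EI) at the far end, so f₁₁ = f₂₂ = 2.667/EI and f₁₂ = f₂₁ = 1.333/EI.
Compatibility — zero rotation at each built-in end:
  2.667 M_P + 1.333 M_Q = 285.5
  1.333 M_P + 2.667 M_Q = 368.9
Solving the pair gives M_P = 50.5 kN·m and M_Q = 113.1 kN·m (hogging).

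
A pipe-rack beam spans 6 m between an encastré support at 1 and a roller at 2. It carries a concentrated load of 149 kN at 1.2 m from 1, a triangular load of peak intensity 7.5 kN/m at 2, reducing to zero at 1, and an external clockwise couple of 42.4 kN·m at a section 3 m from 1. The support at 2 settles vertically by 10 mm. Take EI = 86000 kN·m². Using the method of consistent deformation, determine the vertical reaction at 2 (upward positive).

R_2 = 16.72 kN

Release the roller at 2. Primary structure: cantilever fixed at 1.
Primary-structure tip deflection at 2 by superposition:
  point load 149 at a = 1.2: Pa²(3L − a)/(6EI) = 600.8/EI
  triangular load, peak 7.5 at the free end: 11w₀L⁴/(120EI) = 891/EI
  clockwise couple 42.4 at a = 3: M₀a(2L − a)/(2EI) = 572.4/EI
  δ_0 = 2064/EI
Tip deflection under a unit load at 2: L³/(3EI) = 72/EI.
With EI = 86000 kN·m²: δ_0 = 0.024002 m and δ_{22} = 0.000837 m/kN.
Compatibility — the beam at 2 must follow the support down by 0.01 m: δ_0 − R_2·δ_{22} = 0.01, so R_2 = (0.024002 − 0.01)/0.000837 = 16.72 kN.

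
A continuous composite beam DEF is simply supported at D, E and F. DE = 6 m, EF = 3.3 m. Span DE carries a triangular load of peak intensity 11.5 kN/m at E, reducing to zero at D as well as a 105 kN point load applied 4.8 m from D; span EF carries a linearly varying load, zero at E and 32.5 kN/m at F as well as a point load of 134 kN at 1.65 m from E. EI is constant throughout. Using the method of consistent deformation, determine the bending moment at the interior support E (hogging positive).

M_E = 113.1 kN·m

Insert a hinge at E; M_E is the redundant, and each span becomes simply supported.
End slopes at the hinge E, treating each span as simply supported:
  span DE: triangular load, peak 11.5: w₀L³/(45EI) = 55.2/EI
  span DE: point load 105 at a = 4.8: Pab(L + a)/(6LEI) = 181.4/EI
  span EF: triangular load, peak 32.5: 7w₀L³/(360EI) = 22.71/EI
  span EF: point load 134 at a = 1.65: Pab(L + b)/(6LEI) = 91.2/EI
  relative rotation θ_0 = (236.6 + 113.9)/EI = 350.6/EI
A unit hogging moment at E produces rotation L₁/(3EI) + L₂/(3EI) = 3.1/EI.
Slope continuity at E: θ_0 = M_E·3.1/EI, so M_E = 350.6/3.1 = 113.1 kN·m (hogging).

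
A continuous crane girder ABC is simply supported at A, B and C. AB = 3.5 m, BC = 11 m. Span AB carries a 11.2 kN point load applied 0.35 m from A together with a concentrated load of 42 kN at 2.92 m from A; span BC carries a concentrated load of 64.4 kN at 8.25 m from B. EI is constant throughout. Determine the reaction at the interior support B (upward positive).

R_B = 77.85 kN

Insert a hinge at B; M_B is the redundant, and each span becomes simply supported.
Discontinuity in slope at B on the released structure — sum the simple-span end rotations:
  span AB: point load 11.2 at a = 0.35: Pab(L + a)/(6LEI) = 2.264/EI
  span AB: point load 42 at a = 2.92: Pab(L + a)/(6LEI) = 21.75/EI
  span BC: point load 64.4 at a = 8.25: Pab(L + b)/(6LEI) = 304.4/EI
  relative rotation θ_0 = (24.01 + 304.4)/EI = 328.4/EI
A unit hogging moment at B produces rotation L₁/(3EI) + L₂/(3EI) = 4.833/EI.
Slope continuity at B: θ_0 = M_B·4.833/EI, so M_B = 328.4/4.833 = 67.94 kN·m (hogging).
Span AB, ΣM about A with M_B applied at B: R_B^{AB}·3.5 = 126.6 + 67.94, so R_B^{AB} = 55.57 kN and R_A = 53.2 − 55.57 = -2.373 kN.
Span BC, ΣM about C: R_B^{BC}·11 = 177.1 + 67.94, so R_B^{BC} = 22.28 kN and R_C = 64.4 − 22.28 = 42.12 kN.
R_B = 55.57 + 22.28 = 77.85 kN.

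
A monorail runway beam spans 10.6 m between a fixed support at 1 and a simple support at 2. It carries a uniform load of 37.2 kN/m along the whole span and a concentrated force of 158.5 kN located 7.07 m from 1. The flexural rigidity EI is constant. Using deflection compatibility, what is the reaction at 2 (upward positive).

R_2 = 230.1 kN

Take the reaction at 2 as the redundant and release it; the primary structure is a cantilever fixed at 1.
Free-end deflection of the primary structure under the applied loading (downward +):
  UDL 37.2: wL⁴/(8EI) = 58705/EI
  point load 158.5 at a = 7.07: Pa²(3L − a)/(6EI) = 32654/EI
  δ_0 = 91360/EI
Tip deflection under a unit load at 2: L³/(3EI) = 397/EI.
Compatibility at 2: δ_0 − R_2·δ_{22} = 0, so R_2 = 91360/397 = 230.1 kN.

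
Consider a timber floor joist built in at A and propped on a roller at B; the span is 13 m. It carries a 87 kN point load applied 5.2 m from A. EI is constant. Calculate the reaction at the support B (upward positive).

R_B = 18.1 kN

Release the roller at B. Primary structure: cantilever fixed at A.
Primary-structure tip deflection at B by superposition:
  point load 87 at a = 5.2: Pa²(3L − a)/(6EI) = 13252/EI
Tip deflection under a unit load at B: L³/(3EI) = 732.3/EI.
Compatibility at B: δ_0 − R_B·δ_{BB} = 0, so R_B = 13252/732.3 = 18.1 kN.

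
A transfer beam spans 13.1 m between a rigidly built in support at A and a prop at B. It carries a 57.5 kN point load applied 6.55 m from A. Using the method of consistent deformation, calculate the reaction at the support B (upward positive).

Choose R_B as the redundant. The primary structure is the cantilever fixed at A.
Free-end deflection of the primary structure under the applied loading (downward +):
  point load 57.5 at a = 6.55: Pa²(3L − a)/(6EI) = 13465/EI
Flexibility coefficient — unit upward force at B: δ_{BB} = L³/(3EI) = 749.4/EI.
Compatibility at B: δ_0 − R_B·δ_{BB} = 0, so R_B = 13465/749.4 = 17.97 kN.

R_B = 17.97 kN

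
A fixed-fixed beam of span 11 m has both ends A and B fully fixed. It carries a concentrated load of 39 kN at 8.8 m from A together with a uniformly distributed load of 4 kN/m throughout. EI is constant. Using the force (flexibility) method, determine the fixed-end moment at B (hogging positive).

Take the two fixed-end moments M_A, M_B as redundants; the released structure is the simple span AB.
End rotations of the released simple span under the applied load (×1/EI):
  at A: point load 39 at a = 8.8: Pab(L + b)/(6LEI) = 151/EI
  at B: point load 39 at a = 8.8: Pab(L + a)/(6LEI) = 226.5/EI
  at A: UDL 4: wL³/(24EI) = 221.8/EI
  at B: UDL 4: wL³/(24EI) = 221.8/EI
  θ_A0 = 372.8/EI,  θ_B0 = 448.3/EI
Flexibility coefficients: a unit moment at one end gives L/(3EI) there and L/(6EI) at the far end, so f₁₁ = f₂₂ = 3.667/EI and f₁₂ = f₂₁ = 1.833/EI.
Compatibility — zero rotation at each built-in end:
  3.667 M_A + 1.833 M_B = 372.8
  1.833 M_A + 3.667 M_B = 448.3
Solving the pair gives M_A = 54.06 kN·m and M_B = 95.25 kN·m (hogging).

M_B = 95.25 kN·m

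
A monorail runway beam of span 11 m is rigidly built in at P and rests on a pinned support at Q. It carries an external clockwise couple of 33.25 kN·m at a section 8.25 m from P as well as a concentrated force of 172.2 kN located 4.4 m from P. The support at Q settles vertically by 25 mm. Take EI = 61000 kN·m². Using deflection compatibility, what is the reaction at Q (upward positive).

R_Q = 36.63 kN

Choose R_Q as the redundant. The primary structure is the cantilever fixed at P.
Primary-structure tip deflection at Q by superposition:
  clockwise couple 33.25 at a = 8.25: M₀a(2L − a)/(2EI) = 1886/EI
  point load 172.2 at a = 4.4: Pa²(3L − a)/(6EI) = 15891/EI
  δ_0 = 17777/EI
Flexibility coefficient — unit upward force at Q: δ_{QQ} = L³/(3EI) = 443.7/EI.
With EI = 61000 kN·m²: δ_0 = 0.29143 m and δ_{QQ} = 0.007273 m/kN.
Compatibility — the beam at Q must follow the support down by 0.025 m: δ_0 − R_Q·δ_{QQ} = 0.025, so R_Q = (0.29143 − 0.025)/0.007273 = 36.63 kN.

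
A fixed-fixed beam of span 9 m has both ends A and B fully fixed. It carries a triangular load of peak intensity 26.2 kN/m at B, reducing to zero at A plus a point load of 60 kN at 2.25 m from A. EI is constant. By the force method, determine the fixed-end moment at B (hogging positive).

Take the two fixed-end moments M_A, M_B as redundants; the released structure is the simple span AB.
Simple-span end rotations at A and B under the given loads:
  at A: triangular load, peak 26.2: 7w₀L³/(360EI) = 371.4/EI
  at B: triangular load, peak 26.2: w₀L³/(45EI) = 424.4/EI
  at A: point load 60 at a = 2.25: Pab(L + b)/(6LEI) = 265.8/EI
  at B: point load 60 at a = 2.25: Pab(L + a)/(6LEI) = 189.8/EI
  θ_A0 = 637.2/EI,  θ_B0 = 614.3/EI
Flexibility coefficients: a unit moment at one end gives L/(3EI) there and L/(6EI) at the far end, so f₁₁ = f₂₂ = 3/EI and f₁₂ = f₂₁ = 1.5/EI.
Compatibility — zero rotation at each built-in end:
  3 M_A + 1.5 M_B = 637.2
  1.5 M_A + 3 M_B = 614.3
Solving the pair gives M_A = 146.7 kN·m and M_B = 131.4 kN·m (hogging).

M_B = 131.4 kN·m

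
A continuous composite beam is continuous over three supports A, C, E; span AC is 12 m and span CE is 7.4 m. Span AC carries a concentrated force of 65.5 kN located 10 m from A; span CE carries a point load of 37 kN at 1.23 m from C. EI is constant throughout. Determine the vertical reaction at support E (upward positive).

R_E = -4.008 kN

Insert a hinge at C; M_C is the redundant, and each span becomes simply supported.
End slopes at the hinge C, treating each span as simply supported:
  span AC: point load 65.5 at a = 10: Pab(L + a)/(6LEI) = 400.3/EI
  span CE: point load 37 at a = 1.23: Pab(L + b)/(6LEI) = 85.82/EI
  relative rotation θ_0 = (400.3 + 85.82)/EI = 486.1/EI
A unit hogging moment at C produces rotation L₁/(3EI) + L₂/(3EI) = 6.467/EI.
Compatibility: M_C·(L₁+L₂)/(3EI) = θ_0, giving M_C = 75.17 kN·m (hogging).
Span CE, ΣM about E: R_C^{CE}·7.4 = 228.3 + 75.17, so R_C^{CE} = 41.01 kN and R_E = 37 − 41.01 = -4.008 kN.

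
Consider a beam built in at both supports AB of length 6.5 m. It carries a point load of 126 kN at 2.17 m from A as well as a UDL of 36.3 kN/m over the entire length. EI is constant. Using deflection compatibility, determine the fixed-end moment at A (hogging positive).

Release both end moments; the primary structure is a simply-supported span AB with redundants M_A and M_B.
Simple-span end rotations at A and B under the given loads:
  at A: point load 126 at a = 2.17: Pab(L + b)/(6LEI) = 328.8/EI
  at B: point load 126 at a = 2.17: Pab(L + a)/(6LEI) = 263.2/EI
  at A: UDL 36.3: wL³/(24EI) = 415.4/EI
  at B: UDL 36.3: wL³/(24EI) = 415.4/EI
  θ_A0 = 744.1/EI,  θ_B0 = 678.6/EI
Flexibility coefficients: a unit moment at one end gives L/(3EI) there and L/(6EI) at the far end, so f₁₁ = f₂₂ = 2.167/EI and f₁₂ = f₂₁ = 1.083/EI.
Compatibility — zero rotation at each built-in end:
  2.167 M_A + 1.083 M_B = 744.1
  1.083 M_A + 2.167 M_B = 678.6
Solving the pair gives M_A = 249.1 kN·m and M_B = 188.6 kN·m (hogging).

M_A = 249.1 kN·m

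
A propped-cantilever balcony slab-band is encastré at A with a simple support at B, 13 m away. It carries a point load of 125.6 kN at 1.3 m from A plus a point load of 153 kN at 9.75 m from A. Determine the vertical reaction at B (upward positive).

R_B = 98.64 kN

Release the roller at B. Primary structure: cantilever fixed at A.
Primary-structure tip deflection at B by superposition:
  point load 125.6 at a = 1.3: Pa²(3L − a)/(6EI) = 1334/EI
  point load 153 at a = 9.75: Pa²(3L − a)/(6EI) = 70905/EI
  δ_0 = 72238/EI
Flexibility coefficient — unit upward force at B: δ_{BB} = L³/(3EI) = 732.3/EI.
The prop prevents deflection at B: R_B = δ_0/δ_{BB} = 72238/732.3 = 98.64 kN.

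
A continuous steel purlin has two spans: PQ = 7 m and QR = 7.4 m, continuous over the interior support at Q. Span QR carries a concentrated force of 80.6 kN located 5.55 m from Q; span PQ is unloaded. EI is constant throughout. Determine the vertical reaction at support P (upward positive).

R_P = -5.131 kN

Take M_Q as the redundant. Released structure: two simple spans PQ and QR with a hinge at Q.
Discontinuity in slope at Q on the released structure — sum the simple-span end rotations:
  span QR: point load 80.6 at a = 5.55: Pab(L + b)/(6LEI) = 172.4/EI
  relative rotation θ_0 = (0 + 172.4)/EI = 172.4/EI
A unit hogging moment at Q produces rotation L₁/(3EI) + L₂/(3EI) = 4.8/EI.
Slope continuity at Q: θ_0 = M_Q·4.8/EI, so M_Q = 172.4/4.8 = 35.92 kN·m (hogging).
Span PQ, ΣM about P with M_Q applied at Q: R_Q^{PQ}·7 = 0 + 35.92, so R_Q^{PQ} = 5.131 kN and R_P = 0 − 5.131 = -5.131 kN.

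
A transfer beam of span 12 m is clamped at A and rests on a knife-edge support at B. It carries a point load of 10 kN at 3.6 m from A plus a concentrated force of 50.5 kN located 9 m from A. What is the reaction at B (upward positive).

Remove the prop at B; the released (primary) structure is a cantilever built in at A.
Downward deflection at the released point B due to the loads:
  point load 10 at a = 3.6: Pa²(3L − a)/(6EI) = 699.8/EI
  point load 50.5 at a = 9: Pa²(3L − a)/(6EI) = 18407/EI
  δ_0 = 19107/EI
Tip deflection under a unit load at B: L³/(3EI) = 576/EI.
The prop prevents deflection at B: R_B = δ_0/δ_{BB} = 19107/576 = 33.17 kN.

R_B = 33.17 kN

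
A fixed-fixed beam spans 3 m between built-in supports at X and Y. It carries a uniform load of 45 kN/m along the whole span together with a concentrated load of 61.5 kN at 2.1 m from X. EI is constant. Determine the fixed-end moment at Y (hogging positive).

Take the two fixed-end moments M_X, M_Y as redundants; the released structure is the simple span XY.
On the primary (simply-supported) span, the end slopes from the loading are:
  at X: UDL 45: wL³/(24EI) = 50.62/EI
  at Y: UDL 45: wL³/(24EI) = 50.62/EI
  at X: point load 61.5 at a = 2.1: Pab(L + b)/(6LEI) = 25.18/EI
  at Y: point load 61.5 at a = 2.1: Pab(L + a)/(6LEI) = 32.93/EI
  θ_X0 = 75.81/EI,  θ_Y0 = 83.56/EI
Flexibility coefficients: a unit moment at one end gives L/(3EI) there and L/(6EI) at the far end, so f₁₁ = f₂₂ = 1/EI and f₁₂ = f₂₁ = 0.5/EI.
Compatibility — zero rotation at each built-in end:
  1 M_X + 0.5 M_Y = 75.81
  0.5 M_X + 1 M_Y = 83.56
Solving the pair gives M_X = 45.37 kN·m and M_Y = 60.87 kN·m (hogging).

M_Y = 60.87 kN·m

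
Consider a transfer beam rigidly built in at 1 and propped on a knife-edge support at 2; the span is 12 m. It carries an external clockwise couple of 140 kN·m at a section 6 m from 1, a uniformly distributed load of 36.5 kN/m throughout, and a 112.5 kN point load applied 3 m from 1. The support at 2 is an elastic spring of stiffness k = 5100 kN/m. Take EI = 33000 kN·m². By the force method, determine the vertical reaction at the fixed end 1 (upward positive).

R_1 = 365.5 kN

Take the reaction at 2 as the redundant and release it; the primary structure is a cantilever fixed at 1.
Downward deflection at the released point 2 due to the loads:
  clockwise couple 140 at a = 6: M₀a(2L − a)/(2EI) = 7560/EI
  UDL 36.5: wL⁴/(8EI) = 94608/EI
  point load 112.5 at a = 3: Pa²(3L − a)/(6EI) = 5569/EI
  δ_0 = 107737/EI
Tip deflection under a unit load at 2: L³/(3EI) = 576/EI.
With EI = 33000 kN·m²: δ_0 = 3.2647 m and δ_{22} = 0.017455 m/kN.
Compatibility — the spring shortens by R_2/k under the reaction it provides: δ_0 − R_2·δ_{22} = R_2/k. With 1/k = 0.000196 m/kN, R_2 = δ_0 / (δ_{22} + 1/k) = 3.2647 / (0.017455 + 0.000196) = 185 kN.
Vertical equilibrium: R_1 = ΣP − R_2 = 550.5 − 185 = 365.5 kN.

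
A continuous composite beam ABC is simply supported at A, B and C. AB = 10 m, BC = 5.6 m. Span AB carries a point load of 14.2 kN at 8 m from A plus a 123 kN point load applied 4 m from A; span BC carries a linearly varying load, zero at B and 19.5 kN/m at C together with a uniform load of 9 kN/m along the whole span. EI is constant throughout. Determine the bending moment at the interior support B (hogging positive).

M_B = 171 kN·m

Insert a hinge at B; M_B is the redundant, and each span becomes simply supported.
End slopes at the hinge B, treating each span as simply supported:
  span AB: point load 14.2 at a = 8: Pab(L + a)/(6LEI) = 68.16/EI
  span AB: point load 123 at a = 4: Pab(L + a)/(6LEI) = 688.8/EI
  span BC: triangular load, peak 19.5: 7w₀L³/(360EI) = 66.59/EI
  span BC: UDL 9: wL³/(24EI) = 65.86/EI
  relative rotation θ_0 = (757 + 132.4)/EI = 889.4/EI
A unit hogging moment at B produces rotation L₁/(3EI) + L₂/(3EI) = 5.2/EI.
Compatibility: M_B·(L₁+L₂)/(3EI) = θ_0, giving M_B = 171 kN·m (hogging).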